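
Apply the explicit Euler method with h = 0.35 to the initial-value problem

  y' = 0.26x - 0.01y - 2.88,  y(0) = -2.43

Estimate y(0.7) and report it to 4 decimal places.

-4.3936

Euler: y_{n+1} = y_n + h·f(x_n, y_n).
x=0.000000, y=-2.430000: f=-2.855700 → y ← -2.430000 + 0.35·(-2.855700) = -3.429495
x=0.350000, y=-3.429495: f=-2.754705 → y ← -3.429495 + 0.35·(-2.754705) = -4.393642
y(0.7) ≈ -4.3936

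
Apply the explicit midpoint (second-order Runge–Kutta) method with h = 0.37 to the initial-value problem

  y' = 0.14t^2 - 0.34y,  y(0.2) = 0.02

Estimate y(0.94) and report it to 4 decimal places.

0.0507

Midpoint: k1 = f(t_n, y_n); k2 = f(t_n + h/2, y_n + (h/2)·k1); y_{n+1} = y_n + h·k2.
t=0.200000, y=0.020000:
  k1 = f(0.200000, 0.020000) = -0.001200
  k2 = f(0.385000, 0.019778) = 0.014027
  y ← 0.020000 + 0.37·0.014027 = 0.025190
t=0.570000, y=0.025190:
  k1 = f(0.570000, 0.025190) = 0.036921
  k2 = f(0.755000, 0.032020) = 0.068917
  y ← 0.025190 + 0.37·0.068917 = 0.050689
y(0.94) ≈ 0.0507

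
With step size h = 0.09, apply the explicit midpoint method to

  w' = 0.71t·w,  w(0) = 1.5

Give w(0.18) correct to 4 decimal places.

1.5173

Midpoint: k1 = f(t_n, w_n); k2 = f(t_n + h/2, w_n + (h/2)·k1); w_{n+1} = w_n + h·k2.
t=0.000000, w=1.500000:
  k1 = f(0.000000, 1.500000) = 0.000000
  k2 = f(0.045000, 1.500000) = 0.047925
  w ← 1.500000 + 0.09·0.047925 = 1.504313
t=0.090000, w=1.504313:
  k1 = f(0.090000, 1.504313) = 0.096126
  k2 = f(0.135000, 1.508639) = 0.144603
  w ← 1.504313 + 0.09·0.144603 = 1.517328
w(0.18) ≈ 1.5173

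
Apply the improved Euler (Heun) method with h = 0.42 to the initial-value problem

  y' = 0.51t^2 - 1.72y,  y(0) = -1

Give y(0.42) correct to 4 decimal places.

Heun: k1 = f(t_n, y_n); k2 = f(t_n + h, y_n + h·k1); y_{n+1} = y_n + (h/2)·(k1 + k2).
t=0.000000, y=-1.000000:
  k1 = f(0.000000, -1.000000) = 1.720000
  k2 = f(0.420000, -0.277600) = 0.567436
  y ← -1.000000 + (0.42/2)·(1.720000 + 0.567436) = -0.519638
y(0.42) ≈ -0.5196

-0.5196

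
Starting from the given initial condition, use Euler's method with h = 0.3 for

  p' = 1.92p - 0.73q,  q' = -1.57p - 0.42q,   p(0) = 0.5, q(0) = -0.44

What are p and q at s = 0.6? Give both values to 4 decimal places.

Euler on (p,q): p_{n+1} = p_n + h·p', q_{n+1} = q_n + h·q'.
0.000000: (0.500000, -0.440000); f=(1.281200, -0.600200) → (0.884360, -0.620060)
0.300000: (0.884360, -0.620060); f=(2.150615, -1.128020) → (1.529545, -0.958466)
(p(0.6), q(0.6)) ≈ (1.5295, -0.9585)

1.5295, -0.9585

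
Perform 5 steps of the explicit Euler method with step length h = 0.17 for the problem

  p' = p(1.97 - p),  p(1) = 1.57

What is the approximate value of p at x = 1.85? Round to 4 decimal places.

1.9008

Euler: p_{n+1} = p_n + h·f(x_n, p_n).
x=1.000000, p=1.570000: f=0.628000 → p ← 1.570000 + 0.17·0.628000 = 1.676760
x=1.170000, p=1.676760: f=0.491693 → p ← 1.676760 + 0.17·0.491693 = 1.760348
x=1.340000, p=1.760348: f=0.369061 → p ← 1.760348 + 0.17·0.369061 = 1.823088
x=1.510000, p=1.823088: f=0.267833 → p ← 1.823088 + 0.17·0.267833 = 1.868620
x=1.680000, p=1.868620: f=0.189441 → p ← 1.868620 + 0.17·0.189441 = 1.900825
p(1.85) ≈ 1.9008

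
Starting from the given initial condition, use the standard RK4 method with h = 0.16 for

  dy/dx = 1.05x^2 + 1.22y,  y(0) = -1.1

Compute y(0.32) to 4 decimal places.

-1.6126

RK4: k1 = f(x_n, y_n); k2 = f(x_n + h/2, y_n + (h/2)·k1); k3 = f(x_n + h/2, y_n + (h/2)·k2); k4 = f(x_n + h, y_n + h·k3); y_{n+1} = y_n + (h/6)·(k1 + 2k2 + 2k3 + k4).
x=0.000000, y=-1.100000:
  k1 = f(0.000000, -1.100000) = -1.342000
  k2 = f(0.080000, -1.207360) = -1.466259
  k3 = f(0.080000, -1.217301) = -1.478387
  k4 = f(0.160000, -1.336542) = -1.603701
  y ← -1.100000 + (0.16/6)·(k1 + 2k2 + 2k3 + k4) = -1.335600
x=0.160000, y=-1.335600:
  k1 = f(0.160000, -1.335600) = -1.602552
  k2 = f(0.240000, -1.463804) = -1.725361
  k3 = f(0.240000, -1.473629) = -1.737347
  k4 = f(0.320000, -1.613575) = -1.861042
  y ← -1.335600 + (0.16/6)·(k1 + 2k2 + 2k3 + k4) = -1.612640
y(0.32) ≈ -1.6126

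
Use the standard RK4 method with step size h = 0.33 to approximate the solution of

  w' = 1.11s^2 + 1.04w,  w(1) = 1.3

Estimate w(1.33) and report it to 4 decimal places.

2.4196

RK4: k1 = f(s_n, w_n); k2 = f(s_n + h/2, w_n + (h/2)·k1); k3 = f(s_n + h/2, w_n + (h/2)·k2); k4 = f(s_n + h, w_n + h·k3); w_{n+1} = w_n + (h/6)·(k1 + 2k2 + 2k3 + k4).
s=1.000000, w=1.300000:
  k1 = f(1.000000, 1.300000) = 2.462000
  k2 = f(1.165000, 1.706230) = 3.280999
  k3 = f(1.165000, 1.841365) = 3.421539
  k4 = f(1.330000, 2.429108) = 4.489751
  w ← 1.300000 + (0.33/6)·(k1 + 2k2 + 2k3 + k4) = 2.419626
w(1.33) ≈ 2.4196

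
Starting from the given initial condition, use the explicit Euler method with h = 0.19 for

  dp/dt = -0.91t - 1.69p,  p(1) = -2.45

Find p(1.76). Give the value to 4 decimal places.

Euler: p_{n+1} = p_n + h·f(t_n, p_n).
t=1.000000, p=-2.450000: f=3.230500 → p ← -2.450000 + 0.19·3.230500 = -1.836205
t=1.190000, p=-1.836205: f=2.020286 → p ← -1.836205 + 0.19·2.020286 = -1.452351
t=1.380000, p=-1.452351: f=1.198672 → p ← -1.452351 + 0.19·1.198672 = -1.224603
t=1.570000, p=-1.224603: f=0.640879 → p ← -1.224603 + 0.19·0.640879 = -1.102836
p(1.76) ≈ -1.1028

-1.1028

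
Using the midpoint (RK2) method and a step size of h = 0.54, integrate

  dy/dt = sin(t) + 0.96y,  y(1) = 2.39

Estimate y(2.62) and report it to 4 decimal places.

14.1256

Midpoint: k1 = f(t_n, y_n); k2 = f(t_n + h/2, y_n + (h/2)·k1); y_{n+1} = y_n + h·k2.
t=1.000000, y=2.390000:
  k1 = f(1.000000, 2.390000) = 3.135871
  k2 = f(1.270000, 3.236685) = 4.062319
  y ← 2.390000 + 0.54·4.062319 = 4.583652
t=1.540000, y=4.583652:
  k1 = f(1.540000, 4.583652) = 5.399832
  k2 = f(1.810000, 6.041607) = 6.771469
  y ← 4.583652 + 0.54·6.771469 = 8.240245
t=2.080000, y=8.240245:
  k1 = f(2.080000, 8.240245) = 8.783769
  k2 = f(2.350000, 10.611863) = 10.898862
  y ← 8.240245 + 0.54·10.898862 = 14.125631
y(2.62) ≈ 14.1256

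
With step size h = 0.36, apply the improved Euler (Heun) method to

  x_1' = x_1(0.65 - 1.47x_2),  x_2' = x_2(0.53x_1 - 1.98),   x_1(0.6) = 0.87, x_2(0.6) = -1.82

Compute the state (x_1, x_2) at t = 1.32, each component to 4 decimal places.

4.1391, -0.9901

Heun on (x_1,x_2): k1 = f(t_n, state_n); k2 = f(t_n + h, state_n + h·k1); state_{n+1} = state_n + (h/2)·(k1 + k2).
0.600000: (0.870000, -1.820000)
  k1 = (2.893098, 2.764398)
  predictor → (1.911515, -0.824817)
  k2 = (3.560160, 0.797513)
  → (2.031586, -1.178856)
0.960000: (2.031586, -1.178856)
  k1 = (4.841105, 1.064813)
  predictor → (3.774384, -0.795524)
  k2 = (6.867189, -0.016247)
  → (4.139079, -0.990114)
(x_1(1.32), x_2(1.32)) ≈ (4.1391, -0.9901)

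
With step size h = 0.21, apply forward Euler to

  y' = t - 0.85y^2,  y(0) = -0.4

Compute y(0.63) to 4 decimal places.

Euler: y_{n+1} = y_n + h·f(t_n, y_n).
t=0.000000, y=-0.400000: f=-0.136000 → y ← -0.400000 + 0.21·(-0.136000) = -0.428560
t=0.210000, y=-0.428560: f=0.053886 → y ← -0.428560 + 0.21·0.053886 = -0.417244
t=0.420000, y=-0.417244: f=0.272021 → y ← -0.417244 + 0.21·0.272021 = -0.360119
y(0.63) ≈ -0.3601

-0.3601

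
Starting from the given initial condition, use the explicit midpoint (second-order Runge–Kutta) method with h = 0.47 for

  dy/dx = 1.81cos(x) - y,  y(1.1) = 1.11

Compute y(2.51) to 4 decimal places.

Midpoint: k1 = f(x_n, y_n); k2 = f(x_n + h/2, y_n + (h/2)·k1); y_{n+1} = y_n + h·k2.
x=1.100000, y=1.110000:
  k1 = f(1.100000, 1.110000) = -0.288991
  k2 = f(1.335000, 1.042087) = -0.619240
  y ← 1.110000 + 0.47·(-0.619240) = 0.818957
x=1.570000, y=0.818957:
  k1 = f(1.570000, 0.818957) = -0.817516
  k2 = f(1.805000, 0.626841) = -1.046885
  y ← 0.818957 + 0.47·(-1.046885) = 0.326921
x=2.040000, y=0.326921:
  k1 = f(2.040000, 0.326921) = -1.145360
  k2 = f(2.275000, 0.057762) = -1.229605
  y ← 0.326921 + 0.47·(-1.229605) = -0.250993
y(2.51) ≈ -0.2510

-0.2510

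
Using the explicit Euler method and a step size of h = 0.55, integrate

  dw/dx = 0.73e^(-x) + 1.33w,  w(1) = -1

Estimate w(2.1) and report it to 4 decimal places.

Euler: w_{n+1} = w_n + h·f(x_n, w_n).
x=1.000000, w=-1.000000: f=-1.061448 → w ← -1.000000 + 0.55·(-1.061448) = -1.583796
x=1.550000, w=-1.583796: f=-1.951508 → w ← -1.583796 + 0.55·(-1.951508) = -2.657126
w(2.1) ≈ -2.6571

-2.6571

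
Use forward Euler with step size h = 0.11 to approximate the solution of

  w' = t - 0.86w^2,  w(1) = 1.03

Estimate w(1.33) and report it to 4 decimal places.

1.0875

Euler: w_{n+1} = w_n + h·f(t_n, w_n).
t=1.000000, w=1.030000: f=0.087626 → w ← 1.030000 + 0.11·0.087626 = 1.039639
t=1.110000, w=1.039639: f=0.180470 → w ← 1.039639 + 0.11·0.180470 = 1.059491
t=1.220000, w=1.059491: f=0.254633 → w ← 1.059491 + 0.11·0.254633 = 1.087500
w(1.33) ≈ 1.0875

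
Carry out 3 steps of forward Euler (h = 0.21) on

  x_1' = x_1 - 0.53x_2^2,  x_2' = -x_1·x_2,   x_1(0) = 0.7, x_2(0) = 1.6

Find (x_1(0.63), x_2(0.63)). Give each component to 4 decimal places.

Euler on (x_1,x_2): x_1_{n+1} = x_1_n + h·x_1', x_2_{n+1} = x_2_n + h·x_2'.
0.000000: (0.700000, 1.600000); f=(-0.656800, -1.120000) → (0.562072, 1.364800)
0.210000: (0.562072, 1.364800); f=(-0.425148, -0.767116) → (0.472791, 1.203706)
0.420000: (0.472791, 1.203706); f=(-0.295130, -0.569101) → (0.410814, 1.084194)
(x_1(0.63), x_2(0.63)) ≈ (0.4108, 1.0842)

0.4108, 1.0842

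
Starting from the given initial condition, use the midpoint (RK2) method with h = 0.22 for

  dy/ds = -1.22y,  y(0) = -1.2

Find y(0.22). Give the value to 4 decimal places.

-0.9211

Midpoint: k1 = f(s_n, y_n); k2 = f(s_n + h/2, y_n + (h/2)·k1); y_{n+1} = y_n + h·k2.
s=0.000000, y=-1.200000:
  k1 = f(0.000000, -1.200000) = 1.464000
  k2 = f(0.110000, -1.038960) = 1.267531
  y ← -1.200000 + 0.22·1.267531 = -0.921143
y(0.22) ≈ -0.9211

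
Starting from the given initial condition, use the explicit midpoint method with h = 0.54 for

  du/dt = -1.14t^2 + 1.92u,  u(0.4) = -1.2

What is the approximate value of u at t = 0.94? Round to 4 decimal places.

Midpoint: k1 = f(t_n, u_n); k2 = f(t_n + h/2, u_n + (h/2)·k1); u_{n+1} = u_n + h·k2.
t=0.400000, u=-1.200000:
  k1 = f(0.400000, -1.200000) = -2.486400
  k2 = f(0.670000, -1.871328) = -4.104696
  u ← -1.200000 + 0.54·(-4.104696) = -3.416536
u(0.94) ≈ -3.4165

-3.4165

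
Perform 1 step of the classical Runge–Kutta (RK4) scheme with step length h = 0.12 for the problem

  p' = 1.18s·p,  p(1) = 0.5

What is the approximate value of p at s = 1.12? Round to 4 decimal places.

RK4: k1 = f(s_n, p_n); k2 = f(s_n + h/2, p_n + (h/2)·k1); k3 = f(s_n + h/2, p_n + (h/2)·k2); k4 = f(s_n + h, p_n + h·k3); p_{n+1} = p_n + (h/6)·(k1 + 2k2 + 2k3 + k4).
s=1.000000, p=0.500000:
  k1 = f(1.000000, 0.500000) = 0.590000
  k2 = f(1.060000, 0.535400) = 0.669678
  k3 = f(1.060000, 0.540181) = 0.675658
  k4 = f(1.120000, 0.581079) = 0.767954
  p ← 0.500000 + (0.12/6)·(k1 + 2k2 + 2k3 + k4) = 0.580973
p(1.12) ≈ 0.5810

0.5810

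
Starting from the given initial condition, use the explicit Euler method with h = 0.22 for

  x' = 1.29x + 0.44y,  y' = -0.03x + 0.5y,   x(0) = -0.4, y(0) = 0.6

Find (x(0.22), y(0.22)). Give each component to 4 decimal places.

Euler on (x,y): x_{n+1} = x_n + h·x', y_{n+1} = y_n + h·y'.
0.000000: (-0.400000, 0.600000); f=(-0.252000, 0.312000) → (-0.455440, 0.668640)
(x(0.22), y(0.22)) ≈ (-0.4554, 0.6686)

-0.4554, 0.6686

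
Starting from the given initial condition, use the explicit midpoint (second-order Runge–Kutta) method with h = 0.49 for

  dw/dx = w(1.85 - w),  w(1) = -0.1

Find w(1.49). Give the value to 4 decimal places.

-0.2447

Midpoint: k1 = f(x_n, w_n); k2 = f(x_n + h/2, w_n + (h/2)·k1); w_{n+1} = w_n + h·k2.
x=1.000000, w=-0.100000:
  k1 = f(1.000000, -0.100000) = -0.195000
  k2 = f(1.245000, -0.147775) = -0.295221
  w ← -0.100000 + 0.49·(-0.295221) = -0.244658
w(1.49) ≈ -0.2447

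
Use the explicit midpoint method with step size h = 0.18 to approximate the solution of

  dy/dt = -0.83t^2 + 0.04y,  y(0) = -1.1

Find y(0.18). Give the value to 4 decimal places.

Midpoint: k1 = f(t_n, y_n); k2 = f(t_n + h/2, y_n + (h/2)·k1); y_{n+1} = y_n + h·k2.
t=0.000000, y=-1.100000:
  k1 = f(0.000000, -1.100000) = -0.044000
  k2 = f(0.090000, -1.103960) = -0.050881
  y ← -1.100000 + 0.18·(-0.050881) = -1.109159
y(0.18) ≈ -1.1092

-1.1092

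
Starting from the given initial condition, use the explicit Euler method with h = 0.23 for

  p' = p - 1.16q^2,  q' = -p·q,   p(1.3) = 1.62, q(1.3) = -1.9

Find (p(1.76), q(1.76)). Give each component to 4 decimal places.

0.8871, -0.9098

Euler on (p,q): p_{n+1} = p_n + h·p', q_{n+1} = q_n + h·q'.
1.300000: (1.620000, -1.900000); f=(-2.567600, 3.078000) → (1.029452, -1.192060)
1.530000: (1.029452, -1.192060); f=(-0.618916, 1.227169) → (0.887101, -0.909811)
(p(1.76), q(1.76)) ≈ (0.8871, -0.9098)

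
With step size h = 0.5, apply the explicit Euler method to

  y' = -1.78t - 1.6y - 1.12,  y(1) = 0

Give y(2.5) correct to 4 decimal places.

-2.7770

Euler: y_{n+1} = y_n + h·f(t_n, y_n).
t=1.000000, y=0.000000: f=-2.900000 → y ← 0.000000 + 0.5·(-2.900000) = -1.450000
t=1.500000, y=-1.450000: f=-1.470000 → y ← -1.450000 + 0.5·(-1.470000) = -2.185000
t=2.000000, y=-2.185000: f=-1.184000 → y ← -2.185000 + 0.5·(-1.184000) = -2.777000
y(2.5) ≈ -2.7770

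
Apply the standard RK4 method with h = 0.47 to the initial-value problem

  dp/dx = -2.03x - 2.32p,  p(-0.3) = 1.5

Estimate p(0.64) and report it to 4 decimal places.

-0.0793

RK4: k1 = f(x_n, p_n); k2 = f(x_n + h/2, p_n + (h/2)·k1); k3 = f(x_n + h/2, p_n + (h/2)·k2); k4 = f(x_n + h, p_n + h·k3); p_{n+1} = p_n + (h/6)·(k1 + 2k2 + 2k3 + k4).
x=-0.300000, p=1.500000:
  k1 = f(-0.300000, 1.500000) = -2.871000
  k2 = f(-0.065000, 0.825315) = -1.782781
  k3 = f(-0.065000, 1.081047) = -2.376078
  k4 = f(0.170000, 0.383243) = -1.234225
  p ← 1.500000 + (0.47/6)·(k1 + 2k2 + 2k3 + k4) = 0.526870
x=0.170000, p=0.526870:
  k1 = f(0.170000, 0.526870) = -1.567437
  k2 = f(0.405000, 0.158522) = -1.189920
  k3 = f(0.405000, 0.247238) = -1.395743
  k4 = f(0.640000, -0.129130) = -0.999620
  p ← 0.526870 + (0.47/6)·(k1 + 2k2 + 2k3 + k4) = -0.079304
p(0.64) ≈ -0.0793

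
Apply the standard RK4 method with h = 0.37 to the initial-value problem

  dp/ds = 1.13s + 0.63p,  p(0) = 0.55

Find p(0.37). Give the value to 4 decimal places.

0.7781

RK4: k1 = f(s_n, p_n); k2 = f(s_n + h/2, p_n + (h/2)·k1); k3 = f(s_n + h/2, p_n + (h/2)·k2); k4 = f(s_n + h, p_n + h·k3); p_{n+1} = p_n + (h/6)·(k1 + 2k2 + 2k3 + k4).
s=0.000000, p=0.550000:
  k1 = f(0.000000, 0.550000) = 0.346500
  k2 = f(0.185000, 0.614102) = 0.595935
  k3 = f(0.185000, 0.660248) = 0.625006
  k4 = f(0.370000, 0.781252) = 0.910289
  p ← 0.550000 + (0.37/6)·(k1 + 2k2 + 2k3 + k4) = 0.778085
p(0.37) ≈ 0.7781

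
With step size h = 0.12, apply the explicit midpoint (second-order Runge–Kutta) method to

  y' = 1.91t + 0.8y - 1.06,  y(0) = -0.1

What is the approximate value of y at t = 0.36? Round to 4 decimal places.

Midpoint: k1 = f(t_n, y_n); k2 = f(t_n + h/2, y_n + (h/2)·k1); y_{n+1} = y_n + h·k2.
t=0.000000, y=-0.100000:
  k1 = f(0.000000, -0.100000) = -1.140000
  k2 = f(0.060000, -0.168400) = -1.080120
  y ← -0.100000 + 0.12·(-1.080120) = -0.229614
t=0.120000, y=-0.229614:
  k1 = f(0.120000, -0.229614) = -1.014492
  k2 = f(0.180000, -0.290484) = -0.948587
  y ← -0.229614 + 0.12·(-0.948587) = -0.343445
t=0.240000, y=-0.343445:
  k1 = f(0.240000, -0.343445) = -0.876356
  k2 = f(0.300000, -0.396026) = -0.803821
  y ← -0.343445 + 0.12·(-0.803821) = -0.439903
y(0.36) ≈ -0.4399

-0.4399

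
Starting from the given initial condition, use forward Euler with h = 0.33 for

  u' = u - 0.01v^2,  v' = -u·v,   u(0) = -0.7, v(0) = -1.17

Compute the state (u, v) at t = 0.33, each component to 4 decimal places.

Euler on (u,v): u_{n+1} = u_n + h·u', v_{n+1} = v_n + h·v'.
0.000000: (-0.700000, -1.170000); f=(-0.713689, -0.819000) → (-0.935517, -1.440270)
(u(0.33), v(0.33)) ≈ (-0.9355, -1.4403)

-0.9355, -1.4403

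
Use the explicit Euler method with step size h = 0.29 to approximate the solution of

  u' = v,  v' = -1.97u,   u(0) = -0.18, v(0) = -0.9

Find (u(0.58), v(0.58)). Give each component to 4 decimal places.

-0.6722, -0.5452

Euler on (u,v): u_{n+1} = u_n + h·u', v_{n+1} = v_n + h·v'.
0.000000: (-0.180000, -0.900000); f=(-0.900000, 0.354600) → (-0.441000, -0.797166)
0.290000: (-0.441000, -0.797166); f=(-0.797166, 0.868770) → (-0.672178, -0.545223)
(u(0.58), v(0.58)) ≈ (-0.6722, -0.5452)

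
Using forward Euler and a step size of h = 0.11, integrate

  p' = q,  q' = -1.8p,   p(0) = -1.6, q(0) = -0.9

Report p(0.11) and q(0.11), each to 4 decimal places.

-1.6990, -0.5832

Euler on (p,q): p_{n+1} = p_n + h·p', q_{n+1} = q_n + h·q'.
0.000000: (-1.600000, -0.900000); f=(-0.900000, 2.880000) → (-1.699000, -0.583200)
(p(0.11), q(0.11)) ≈ (-1.6990, -0.5832)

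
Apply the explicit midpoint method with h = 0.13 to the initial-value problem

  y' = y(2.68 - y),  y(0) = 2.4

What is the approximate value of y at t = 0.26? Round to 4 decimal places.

Midpoint: k1 = f(t_n, y_n); k2 = f(t_n + h/2, y_n + (h/2)·k1); y_{n+1} = y_n + h·k2.
t=0.000000, y=2.400000:
  k1 = f(0.000000, 2.400000) = 0.672000
  k2 = f(0.065000, 2.443680) = 0.577490
  y ← 2.400000 + 0.13·0.577490 = 2.475074
t=0.130000, y=2.475074:
  k1 = f(0.130000, 2.475074) = 0.507208
  k2 = f(0.195000, 2.508042) = 0.431277
  y ← 2.475074 + 0.13·0.431277 = 2.531140
y(0.26) ≈ 2.5311

2.5311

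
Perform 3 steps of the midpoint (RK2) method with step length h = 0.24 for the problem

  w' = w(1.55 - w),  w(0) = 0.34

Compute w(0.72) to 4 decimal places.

Midpoint: k1 = f(x_n, w_n); k2 = f(x_n + h/2, w_n + (h/2)·k1); w_{n+1} = w_n + h·k2.
x=0.000000, w=0.340000:
  k1 = f(0.000000, 0.340000) = 0.411400
  k2 = f(0.120000, 0.389368) = 0.451913
  w ← 0.340000 + 0.24·0.451913 = 0.448459
x=0.240000, w=0.448459:
  k1 = f(0.240000, 0.448459) = 0.493996
  k2 = f(0.360000, 0.507739) = 0.529196
  w ← 0.448459 + 0.24·0.529196 = 0.575466
x=0.480000, w=0.575466:
  k1 = f(0.480000, 0.575466) = 0.560811
  k2 = f(0.600000, 0.642764) = 0.583139
  w ← 0.575466 + 0.24·0.583139 = 0.715419
w(0.72) ≈ 0.7154

0.7154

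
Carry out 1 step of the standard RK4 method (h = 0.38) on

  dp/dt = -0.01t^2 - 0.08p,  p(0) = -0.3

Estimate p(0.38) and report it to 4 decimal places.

RK4: k1 = f(t_n, p_n); k2 = f(t_n + h/2, p_n + (h/2)·k1); k3 = f(t_n + h/2, p_n + (h/2)·k2); k4 = f(t_n + h, p_n + h·k3); p_{n+1} = p_n + (h/6)·(k1 + 2k2 + 2k3 + k4).
t=0.000000, p=-0.300000:
  k1 = f(0.000000, -0.300000) = 0.024000
  k2 = f(0.190000, -0.295440) = 0.023274
  k3 = f(0.190000, -0.295578) = 0.023285
  k4 = f(0.380000, -0.291152) = 0.021848
  p ← -0.300000 + (0.38/6)·(k1 + 2k2 + 2k3 + k4) = -0.291199
p(0.38) ≈ -0.2912

-0.2912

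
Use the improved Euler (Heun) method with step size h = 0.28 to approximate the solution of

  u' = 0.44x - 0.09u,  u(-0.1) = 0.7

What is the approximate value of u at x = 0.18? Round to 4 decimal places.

Heun: k1 = f(x_n, u_n); k2 = f(x_n + h, u_n + h·k1); u_{n+1} = u_n + (h/2)·(k1 + k2).
x=-0.100000, u=0.700000:
  k1 = f(-0.100000, 0.700000) = -0.107000
  k2 = f(0.180000, 0.670040) = 0.018896
  u ← 0.700000 + (0.28/2)·(-0.107000 + 0.018896) = 0.687665
u(0.18) ≈ 0.6877

0.6877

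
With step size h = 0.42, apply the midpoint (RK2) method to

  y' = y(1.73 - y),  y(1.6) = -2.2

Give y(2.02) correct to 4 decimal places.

-11.8905

Midpoint: k1 = f(x_n, y_n); k2 = f(x_n + h/2, y_n + (h/2)·k1); y_{n+1} = y_n + h·k2.
x=1.600000, y=-2.200000:
  k1 = f(1.600000, -2.200000) = -8.646000
  k2 = f(1.810000, -4.015660) = -23.072617
  y ← -2.200000 + 0.42·(-23.072617) = -11.890499
y(2.02) ≈ -11.8905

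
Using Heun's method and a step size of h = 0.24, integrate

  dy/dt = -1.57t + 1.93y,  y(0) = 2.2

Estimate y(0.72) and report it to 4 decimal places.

Heun: k1 = f(t_n, y_n); k2 = f(t_n + h, y_n + h·k1); y_{n+1} = y_n + (h/2)·(k1 + k2).
t=0.000000, y=2.200000:
  k1 = f(0.000000, 2.200000) = 4.246000
  k2 = f(0.240000, 3.219040) = 5.835947
  y ← 2.200000 + (0.24/2)·(4.246000 + 5.835947) = 3.409834
t=0.240000, y=3.409834:
  k1 = f(0.240000, 3.409834) = 6.204179
  k2 = f(0.480000, 4.898837) = 8.701155
  y ← 3.409834 + (0.24/2)·(6.204179 + 8.701155) = 5.198474
t=0.480000, y=5.198474:
  k1 = f(0.480000, 5.198474) = 9.279454
  k2 = f(0.720000, 7.425543) = 13.200897
  y ← 5.198474 + (0.24/2)·(9.279454 + 13.200897) = 7.896116
y(0.72) ≈ 7.8961

7.8961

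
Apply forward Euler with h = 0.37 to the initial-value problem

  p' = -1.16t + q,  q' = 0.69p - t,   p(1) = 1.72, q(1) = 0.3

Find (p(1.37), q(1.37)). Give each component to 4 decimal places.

1.4018, 0.3691

Euler on (p,q): p_{n+1} = p_n + h·p', q_{n+1} = q_n + h·q'.
1.000000: (1.720000, 0.300000); f=(-0.860000, 0.186800) → (1.401800, 0.369116)
(p(1.37), q(1.37)) ≈ (1.4018, 0.3691)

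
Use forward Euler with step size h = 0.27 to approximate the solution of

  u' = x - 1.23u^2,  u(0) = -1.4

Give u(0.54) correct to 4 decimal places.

-3.3749

Euler: u_{n+1} = u_n + h·f(x_n, u_n).
x=0.000000, u=-1.400000: f=-2.410800 → u ← -1.400000 + 0.27·(-2.410800) = -2.050916
x=0.270000, u=-2.050916: f=-4.903695 → u ← -2.050916 + 0.27·(-4.903695) = -3.374914
u(0.54) ≈ -3.3749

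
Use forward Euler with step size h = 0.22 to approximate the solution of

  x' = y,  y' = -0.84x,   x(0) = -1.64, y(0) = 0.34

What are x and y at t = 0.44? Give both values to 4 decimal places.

-1.4237, 0.9323

Euler on (x,y): x_{n+1} = x_n + h·x', y_{n+1} = y_n + h·y'.
0.000000: (-1.640000, 0.340000); f=(0.340000, 1.377600) → (-1.565200, 0.643072)
0.220000: (-1.565200, 0.643072); f=(0.643072, 1.314768) → (-1.423724, 0.932321)
(x(0.44), y(0.44)) ≈ (-1.4237, 0.9323)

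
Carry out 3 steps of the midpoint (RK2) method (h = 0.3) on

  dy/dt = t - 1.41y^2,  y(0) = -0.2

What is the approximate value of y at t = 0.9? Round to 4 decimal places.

0.1781

Midpoint: k1 = f(t_n, y_n); k2 = f(t_n + h/2, y_n + (h/2)·k1); y_{n+1} = y_n + h·k2.
t=0.000000, y=-0.200000:
  k1 = f(0.000000, -0.200000) = -0.056400
  k2 = f(0.150000, -0.208460) = 0.088728
  y ← -0.200000 + 0.3·0.088728 = -0.173382
t=0.300000, y=-0.173382:
  k1 = f(0.300000, -0.173382) = 0.257614
  k2 = f(0.450000, -0.134740) = 0.424402
  y ← -0.173382 + 0.3·0.424402 = -0.046061
t=0.600000, y=-0.046061:
  k1 = f(0.600000, -0.046061) = 0.597008
  k2 = f(0.750000, 0.043490) = 0.747333
  y ← -0.046061 + 0.3·0.747333 = 0.178139
y(0.9) ≈ 0.1781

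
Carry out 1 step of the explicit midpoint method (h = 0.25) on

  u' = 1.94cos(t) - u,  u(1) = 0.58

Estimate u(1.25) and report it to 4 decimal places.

Midpoint: k1 = f(t_n, u_n); k2 = f(t_n + h/2, u_n + (h/2)·k1); u_{n+1} = u_n + h·k2.
t=1.000000, u=0.580000:
  k1 = f(1.000000, 0.580000) = 0.468186
  k2 = f(1.125000, 0.638523) = 0.197959
  u ← 0.580000 + 0.25·0.197959 = 0.629490
u(1.25) ≈ 0.6295

0.6295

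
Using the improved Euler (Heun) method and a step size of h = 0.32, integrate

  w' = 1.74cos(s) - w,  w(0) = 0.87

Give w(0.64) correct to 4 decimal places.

1.1998

Heun: k1 = f(s_n, w_n); k2 = f(s_n + h, w_n + h·k1); w_{n+1} = w_n + (h/2)·(k1 + k2).
s=0.000000, w=0.870000:
  k1 = f(0.000000, 0.870000) = 0.870000
  k2 = f(0.320000, 1.148400) = 0.503270
  w ← 0.870000 + (0.32/2)·(0.870000 + 0.503270) = 1.089723
s=0.320000, w=1.089723:
  k1 = f(0.320000, 1.089723) = 0.561946
  k2 = f(0.640000, 1.269546) = 0.126101
  w ← 1.089723 + (0.32/2)·(0.561946 + 0.126101) = 1.199811
w(0.64) ≈ 1.1998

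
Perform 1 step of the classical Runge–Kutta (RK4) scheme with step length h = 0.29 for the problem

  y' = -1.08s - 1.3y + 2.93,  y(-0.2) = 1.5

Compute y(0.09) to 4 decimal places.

RK4: k1 = f(s_n, y_n); k2 = f(s_n + h/2, y_n + (h/2)·k1); k3 = f(s_n + h/2, y_n + (h/2)·k2); k4 = f(s_n + h, y_n + h·k3); y_{n+1} = y_n + (h/6)·(k1 + 2k2 + 2k3 + k4).
s=-0.200000, y=1.500000:
  k1 = f(-0.200000, 1.500000) = 1.196000
  k2 = f(-0.055000, 1.673420) = 0.813954
  k3 = f(-0.055000, 1.618023) = 0.885970
  k4 = f(0.090000, 1.756931) = 0.548789
  y ← 1.500000 + (0.29/6)·(k1 + 2k2 + 2k3 + k4) = 1.748657
y(0.09) ≈ 1.7487

1.7487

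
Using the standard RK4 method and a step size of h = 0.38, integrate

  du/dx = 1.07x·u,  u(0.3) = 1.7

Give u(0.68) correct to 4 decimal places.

2.0748

RK4: k1 = f(x_n, u_n); k2 = f(x_n + h/2, u_n + (h/2)·k1); k3 = f(x_n + h/2, u_n + (h/2)·k2); k4 = f(x_n + h, u_n + h·k3); u_{n+1} = u_n + (h/6)·(k1 + 2k2 + 2k3 + k4).
x=0.300000, u=1.700000:
  k1 = f(0.300000, 1.700000) = 0.545700
  k2 = f(0.490000, 1.803683) = 0.945671
  k3 = f(0.490000, 1.879677) = 0.985515
  k4 = f(0.680000, 2.074496) = 1.509403
  u ← 1.700000 + (0.38/6)·(k1 + 2k2 + 2k3 + k4) = 2.074773
u(0.68) ≈ 2.0748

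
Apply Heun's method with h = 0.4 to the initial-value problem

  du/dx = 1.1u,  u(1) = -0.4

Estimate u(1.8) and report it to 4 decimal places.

Heun: k1 = f(x_n, u_n); k2 = f(x_n + h, u_n + h·k1); u_{n+1} = u_n + (h/2)·(k1 + k2).
x=1.000000, u=-0.400000:
  k1 = f(1.000000, -0.400000) = -0.440000
  k2 = f(1.400000, -0.576000) = -0.633600
  u ← -0.400000 + (0.4/2)·(-0.440000 + (-0.633600)) = -0.614720
x=1.400000, u=-0.614720:
  k1 = f(1.400000, -0.614720) = -0.676192
  k2 = f(1.800000, -0.885197) = -0.973716
  u ← -0.614720 + (0.4/2)·(-0.676192 + (-0.973716)) = -0.944702
u(1.8) ≈ -0.9447

-0.9447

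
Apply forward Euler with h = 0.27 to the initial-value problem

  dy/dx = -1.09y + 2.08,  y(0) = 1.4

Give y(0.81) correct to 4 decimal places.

Euler: y_{n+1} = y_n + h·f(x_n, y_n).
x=0.000000, y=1.400000: f=0.554000 → y ← 1.400000 + 0.27·0.554000 = 1.549580
x=0.270000, y=1.549580: f=0.390958 → y ← 1.549580 + 0.27·0.390958 = 1.655139
x=0.540000, y=1.655139: f=0.275899 → y ← 1.655139 + 0.27·0.275899 = 1.729631
y(0.81) ≈ 1.7296

1.7296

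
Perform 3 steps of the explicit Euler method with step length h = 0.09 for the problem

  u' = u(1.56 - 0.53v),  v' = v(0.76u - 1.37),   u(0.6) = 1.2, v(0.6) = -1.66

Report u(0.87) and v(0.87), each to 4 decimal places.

Euler on (u,v): u_{n+1} = u_n + h·u', v_{n+1} = v_n + h·v'.
0.600000: (1.200000, -1.660000); f=(2.927760, 0.760280) → (1.463498, -1.591575)
0.690000: (1.463498, -1.591575); f=(3.517569, 0.410214) → (1.780080, -1.554656)
0.780000: (1.780080, -1.554656); f=(4.243652, 0.026646) → (2.162008, -1.552257)
(u(0.87), v(0.87)) ≈ (2.1620, -1.5523)

2.1620, -1.5523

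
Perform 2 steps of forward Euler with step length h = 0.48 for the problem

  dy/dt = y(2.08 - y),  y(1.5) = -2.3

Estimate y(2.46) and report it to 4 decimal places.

-38.6991

Euler: y_{n+1} = y_n + h·f(t_n, y_n).
t=1.500000, y=-2.300000: f=-10.074000 → y ← -2.300000 + 0.48·(-10.074000) = -7.135520
t=1.980000, y=-7.135520: f=-65.757527 → y ← -7.135520 + 0.48·(-65.757527) = -38.699133
y(2.46) ≈ -38.6991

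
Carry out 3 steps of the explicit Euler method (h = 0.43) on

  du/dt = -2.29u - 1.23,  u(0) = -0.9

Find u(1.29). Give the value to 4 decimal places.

Euler: u_{n+1} = u_n + h·f(t_n, u_n).
t=0.000000, u=-0.900000: f=0.831000 → u ← -0.900000 + 0.43·0.831000 = -0.542670
t=0.430000, u=-0.542670: f=0.012714 → u ← -0.542670 + 0.43·0.012714 = -0.537203
t=0.860000, u=-0.537203: f=0.000195 → u ← -0.537203 + 0.43·0.000195 = -0.537119
u(1.29) ≈ -0.5371

-0.5371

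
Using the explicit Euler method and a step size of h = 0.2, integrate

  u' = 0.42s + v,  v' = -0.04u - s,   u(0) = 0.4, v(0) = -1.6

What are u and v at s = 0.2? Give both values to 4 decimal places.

0.0800, -1.6032

Euler on (u,v): u_{n+1} = u_n + h·u', v_{n+1} = v_n + h·v'.
0.000000: (0.400000, -1.600000); f=(-1.600000, -0.016000) → (0.080000, -1.603200)
(u(0.2), v(0.2)) ≈ (0.0800, -1.6032)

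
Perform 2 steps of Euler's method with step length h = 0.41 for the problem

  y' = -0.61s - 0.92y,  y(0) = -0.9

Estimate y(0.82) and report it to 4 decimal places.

-0.4516

Euler: y_{n+1} = y_n + h·f(s_n, y_n).
s=0.000000, y=-0.900000: f=0.828000 → y ← -0.900000 + 0.41·0.828000 = -0.560520
s=0.410000, y=-0.560520: f=0.265578 → y ← -0.560520 + 0.41·0.265578 = -0.451633
y(0.82) ≈ -0.4516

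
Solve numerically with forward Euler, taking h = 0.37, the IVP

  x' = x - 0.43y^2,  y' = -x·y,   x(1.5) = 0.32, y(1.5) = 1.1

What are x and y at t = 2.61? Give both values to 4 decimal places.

0.1329, 0.8205

Euler on (x,y): x_{n+1} = x_n + h·x', y_{n+1} = y_n + h·y'.
1.500000: (0.320000, 1.100000); f=(-0.200300, -0.352000) → (0.245889, 0.969760)
1.870000: (0.245889, 0.969760); f=(-0.158498, -0.238453) → (0.187245, 0.881532)
2.240000: (0.187245, 0.881532); f=(-0.146908, -0.165062) → (0.132889, 0.820459)
(x(2.61), y(2.61)) ≈ (0.1329, 0.8205)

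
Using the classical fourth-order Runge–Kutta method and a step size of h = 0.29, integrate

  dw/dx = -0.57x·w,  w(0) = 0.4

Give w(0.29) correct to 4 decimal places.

RK4: k1 = f(x_n, w_n); k2 = f(x_n + h/2, w_n + (h/2)·k1); k3 = f(x_n + h/2, w_n + (h/2)·k2); k4 = f(x_n + h, w_n + h·k3); w_{n+1} = w_n + (h/6)·(k1 + 2k2 + 2k3 + k4).
x=0.000000, w=0.400000:
  k1 = f(0.000000, 0.400000) = 0.000000
  k2 = f(0.145000, 0.400000) = -0.033060
  k3 = f(0.145000, 0.395206) = -0.032664
  k4 = f(0.290000, 0.390527) = -0.064554
  w ← 0.400000 + (0.29/6)·(k1 + 2k2 + 2k3 + k4) = 0.390527
w(0.29) ≈ 0.3905

0.3905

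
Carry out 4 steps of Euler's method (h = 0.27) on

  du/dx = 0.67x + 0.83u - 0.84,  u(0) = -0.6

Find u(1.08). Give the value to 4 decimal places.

Euler: u_{n+1} = u_n + h·f(x_n, u_n).
x=0.000000, u=-0.600000: f=-1.338000 → u ← -0.600000 + 0.27·(-1.338000) = -0.961260
x=0.270000, u=-0.961260: f=-1.456946 → u ← -0.961260 + 0.27·(-1.456946) = -1.354635
x=0.540000, u=-1.354635: f=-1.602547 → u ← -1.354635 + 0.27·(-1.602547) = -1.787323
x=0.810000, u=-1.787323: f=-1.780778 → u ← -1.787323 + 0.27·(-1.780778) = -2.268133
u(1.08) ≈ -2.2681

-2.2681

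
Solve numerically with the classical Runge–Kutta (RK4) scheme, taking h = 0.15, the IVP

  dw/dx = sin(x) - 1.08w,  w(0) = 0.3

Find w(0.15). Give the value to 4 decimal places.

0.2658

RK4: k1 = f(x_n, w_n); k2 = f(x_n + h/2, w_n + (h/2)·k1); k3 = f(x_n + h/2, w_n + (h/2)·k2); k4 = f(x_n + h, w_n + h·k3); w_{n+1} = w_n + (h/6)·(k1 + 2k2 + 2k3 + k4).
x=0.000000, w=0.300000:
  k1 = f(0.000000, 0.300000) = -0.324000
  k2 = f(0.075000, 0.275700) = -0.222826
  k3 = f(0.075000, 0.283288) = -0.231021
  k4 = f(0.150000, 0.265347) = -0.137136
  w ← 0.300000 + (0.15/6)·(k1 + 2k2 + 2k3 + k4) = 0.265779
w(0.15) ≈ 0.2658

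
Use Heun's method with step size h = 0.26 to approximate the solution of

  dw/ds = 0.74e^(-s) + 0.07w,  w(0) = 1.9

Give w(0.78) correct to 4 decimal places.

2.4226

Heun: k1 = f(s_n, w_n); k2 = f(s_n + h, w_n + h·k1); w_{n+1} = w_n + (h/2)·(k1 + k2).
s=0.000000, w=1.900000:
  k1 = f(0.000000, 1.900000) = 0.873000
  k2 = f(0.260000, 2.126980) = 0.719467
  w ← 1.900000 + (0.26/2)·(0.873000 + 0.719467) = 2.107021
s=0.260000, w=2.107021:
  k1 = f(0.260000, 2.107021) = 0.718070
  k2 = f(0.520000, 2.293719) = 0.600506
  w ← 2.107021 + (0.26/2)·(0.718070 + 0.600506) = 2.278435
s=0.520000, w=2.278435:
  k1 = f(0.520000, 2.278435) = 0.599436
  k2 = f(0.780000, 2.434289) = 0.509621
  w ← 2.278435 + (0.26/2)·(0.599436 + 0.509621) = 2.422613
w(0.78) ≈ 2.4226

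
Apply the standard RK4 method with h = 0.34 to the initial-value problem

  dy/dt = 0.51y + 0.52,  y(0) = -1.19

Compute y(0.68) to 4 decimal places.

-1.2606

RK4: k1 = f(t_n, y_n); k2 = f(t_n + h/2, y_n + (h/2)·k1); k3 = f(t_n + h/2, y_n + (h/2)·k2); k4 = f(t_n + h, y_n + h·k3); y_{n+1} = y_n + (h/6)·(k1 + 2k2 + 2k3 + k4).
t=0.000000, y=-1.190000:
  k1 = f(0.000000, -1.190000) = -0.086900
  k2 = f(0.170000, -1.204773) = -0.094434
  k3 = f(0.170000, -1.206054) = -0.095087
  k4 = f(0.340000, -1.222330) = -0.103388
  y ← -1.190000 + (0.34/6)·(k1 + 2k2 + 2k3 + k4) = -1.222262
t=0.340000, y=-1.222262:
  k1 = f(0.340000, -1.222262) = -0.103354
  k2 = f(0.510000, -1.239832) = -0.112314
  k3 = f(0.510000, -1.241356) = -0.113091
  k4 = f(0.680000, -1.260713) = -0.122964
  y ← -1.222262 + (0.34/6)·(k1 + 2k2 + 2k3 + k4) = -1.260633
y(0.68) ≈ -1.2606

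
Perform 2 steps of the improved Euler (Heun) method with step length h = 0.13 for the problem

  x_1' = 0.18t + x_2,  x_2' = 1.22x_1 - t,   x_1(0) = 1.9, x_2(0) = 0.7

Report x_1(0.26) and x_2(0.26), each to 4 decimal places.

2.1663, 1.3044

Heun on (x_1,x_2): k1 = f(t_n, state_n); k2 = f(t_n + h, state_n + h·k1); state_{n+1} = state_n + (h/2)·(k1 + k2).
0.000000: (1.900000, 0.700000)
  k1 = (0.700000, 2.318000)
  predictor → (1.991000, 1.001340)
  k2 = (1.024740, 2.299020)
  → (2.012108, 1.000106)
0.130000: (2.012108, 1.000106)
  k1 = (1.023506, 2.324772)
  predictor → (2.145164, 1.302327)
  k2 = (1.349127, 2.357100)
  → (2.166329, 1.304428)
(x_1(0.26), x_2(0.26)) ≈ (2.1663, 1.3044)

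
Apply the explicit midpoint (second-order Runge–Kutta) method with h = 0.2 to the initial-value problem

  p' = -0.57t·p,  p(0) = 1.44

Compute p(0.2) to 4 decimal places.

1.4236

Midpoint: k1 = f(t_n, p_n); k2 = f(t_n + h/2, p_n + (h/2)·k1); p_{n+1} = p_n + h·k2.
t=0.000000, p=1.440000:
  k1 = f(0.000000, 1.440000) = 0.000000
  k2 = f(0.100000, 1.440000) = -0.082080
  p ← 1.440000 + 0.2·(-0.082080) = 1.423584
p(0.2) ≈ 1.4236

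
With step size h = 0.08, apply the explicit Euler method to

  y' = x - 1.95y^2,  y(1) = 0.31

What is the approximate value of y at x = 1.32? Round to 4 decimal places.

Euler: y_{n+1} = y_n + h·f(x_n, y_n).
x=1.000000, y=0.310000: f=0.812605 → y ← 0.310000 + 0.08·0.812605 = 0.375008
x=1.080000, y=0.375008: f=0.805769 → y ← 0.375008 + 0.08·0.805769 = 0.439470
x=1.160000, y=0.439470: f=0.783389 → y ← 0.439470 + 0.08·0.783389 = 0.502141
x=1.240000, y=0.502141: f=0.748316 → y ← 0.502141 + 0.08·0.748316 = 0.562006
y(1.32) ≈ 0.5620

0.5620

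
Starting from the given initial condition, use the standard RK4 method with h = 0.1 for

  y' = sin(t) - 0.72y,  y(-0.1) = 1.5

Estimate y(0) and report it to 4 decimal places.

1.3910

RK4: k1 = f(t_n, y_n); k2 = f(t_n + h/2, y_n + (h/2)·k1); k3 = f(t_n + h/2, y_n + (h/2)·k2); k4 = f(t_n + h, y_n + h·k3); y_{n+1} = y_n + (h/6)·(k1 + 2k2 + 2k3 + k4).
t=-0.100000, y=1.500000:
  k1 = f(-0.100000, 1.500000) = -1.179833
  k2 = f(-0.050000, 1.441008) = -1.087505
  k3 = f(-0.050000, 1.445625) = -1.090829
  k4 = f(0.000000, 1.390917) = -1.001460
  y ← 1.500000 + (0.1/6)·(k1 + 2k2 + 2k3 + k4) = 1.391034
y(0) ≈ 1.3910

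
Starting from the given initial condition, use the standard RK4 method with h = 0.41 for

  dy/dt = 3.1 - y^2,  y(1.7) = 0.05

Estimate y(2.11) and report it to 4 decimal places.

RK4: k1 = f(t_n, y_n); k2 = f(t_n + h/2, y_n + (h/2)·k1); k3 = f(t_n + h/2, y_n + (h/2)·k2); k4 = f(t_n + h, y_n + h·k3); y_{n+1} = y_n + (h/6)·(k1 + 2k2 + 2k3 + k4).
t=1.700000, y=0.050000:
  k1 = f(1.700000, 0.050000) = 3.097500
  k2 = f(1.905000, 0.684988) = 2.630792
  k3 = f(1.905000, 0.589312) = 2.752711
  k4 = f(2.110000, 1.178611) = 1.710875
  y ← 0.050000 + (0.41/6)·(k1 + 2k2 + 2k3 + k4) = 1.114318
y(2.11) ≈ 1.1143

1.1143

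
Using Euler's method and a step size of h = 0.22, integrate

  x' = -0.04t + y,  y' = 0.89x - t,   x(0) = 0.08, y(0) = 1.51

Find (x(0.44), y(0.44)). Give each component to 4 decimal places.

0.7459, 1.5580

Euler on (x,y): x_{n+1} = x_n + h·x', y_{n+1} = y_n + h·y'.
0.000000: (0.080000, 1.510000); f=(1.510000, 0.071200) → (0.412200, 1.525664)
0.220000: (0.412200, 1.525664); f=(1.516864, 0.146858) → (0.745910, 1.557973)
(x(0.44), y(0.44)) ≈ (0.7459, 1.5580)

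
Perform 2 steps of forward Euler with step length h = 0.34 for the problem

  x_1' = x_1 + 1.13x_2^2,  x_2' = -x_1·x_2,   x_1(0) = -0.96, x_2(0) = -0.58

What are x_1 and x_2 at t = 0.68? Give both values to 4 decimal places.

-1.3232, -1.0720

Euler on (x_1,x_2): x_1_{n+1} = x_1_n + h·x_1', x_2_{n+1} = x_2_n + h·x_2'.
0.000000: (-0.960000, -0.580000); f=(-0.579868, -0.556800) → (-1.157155, -0.769312)
0.340000: (-1.157155, -0.769312); f=(-0.488375, -0.890213) → (-1.323203, -1.071985)
(x_1(0.68), x_2(0.68)) ≈ (-1.3232, -1.0720)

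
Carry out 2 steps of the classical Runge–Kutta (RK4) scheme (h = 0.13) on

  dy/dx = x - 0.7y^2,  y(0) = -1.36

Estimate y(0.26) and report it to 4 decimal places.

RK4: k1 = f(x_n, y_n); k2 = f(x_n + h/2, y_n + (h/2)·k1); k3 = f(x_n + h/2, y_n + (h/2)·k2); k4 = f(x_n + h, y_n + h·k3); y_{n+1} = y_n + (h/6)·(k1 + 2k2 + 2k3 + k4).
x=0.000000, y=-1.360000:
  k1 = f(0.000000, -1.360000) = -1.294720
  k2 = f(0.065000, -1.444157) = -1.394912
  k3 = f(0.065000, -1.450669) = -1.408109
  k4 = f(0.130000, -1.543054) = -1.536711
  y ← -1.360000 + (0.13/6)·(k1 + 2k2 + 2k3 + k4) = -1.542812
x=0.130000, y=-1.542812:
  k1 = f(0.130000, -1.542812) = -1.536188
  k2 = f(0.195000, -1.642664) = -1.693842
  k3 = f(0.195000, -1.652912) = -1.717482
  k4 = f(0.260000, -1.766085) = -1.923338
  y ← -1.542812 + (0.13/6)·(k1 + 2k2 + 2k3 + k4) = -1.765592
y(0.26) ≈ -1.7656

-1.7656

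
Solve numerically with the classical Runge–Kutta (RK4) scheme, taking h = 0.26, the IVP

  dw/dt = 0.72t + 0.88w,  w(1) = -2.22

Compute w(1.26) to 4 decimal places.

-2.5541

RK4: k1 = f(t_n, w_n); k2 = f(t_n + h/2, w_n + (h/2)·k1); k3 = f(t_n + h/2, w_n + (h/2)·k2); k4 = f(t_n + h, w_n + h·k3); w_{n+1} = w_n + (h/6)·(k1 + 2k2 + 2k3 + k4).
t=1.000000, w=-2.220000:
  k1 = f(1.000000, -2.220000) = -1.233600
  k2 = f(1.130000, -2.380368) = -1.281124
  k3 = f(1.130000, -2.386546) = -1.286561
  k4 = f(1.260000, -2.554506) = -1.340765
  w ← -2.220000 + (0.26/6)·(k1 + 2k2 + 2k3 + k4) = -2.554088
w(1.26) ≈ -2.5541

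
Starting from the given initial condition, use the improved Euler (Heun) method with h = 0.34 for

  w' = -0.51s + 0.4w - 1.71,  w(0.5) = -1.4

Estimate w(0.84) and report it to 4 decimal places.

Heun: k1 = f(s_n, w_n); k2 = f(s_n + h, w_n + h·k1); w_{n+1} = w_n + (h/2)·(k1 + k2).
s=0.500000, w=-1.400000:
  k1 = f(0.500000, -1.400000) = -2.525000
  k2 = f(0.840000, -2.258500) = -3.041800
  w ← -1.400000 + (0.34/2)·(-2.525000 + (-3.041800)) = -2.346356
w(0.84) ≈ -2.3464

-2.3464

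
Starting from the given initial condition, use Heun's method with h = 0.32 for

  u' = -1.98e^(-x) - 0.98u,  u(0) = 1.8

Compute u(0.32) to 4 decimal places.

Heun: k1 = f(x_n, u_n); k2 = f(x_n + h, u_n + h·k1); u_{n+1} = u_n + (h/2)·(k1 + k2).
x=0.000000, u=1.800000:
  k1 = f(0.000000, 1.800000) = -3.744000
  k2 = f(0.320000, 0.601920) = -2.027657
  u ← 1.800000 + (0.32/2)·(-3.744000 + (-2.027657)) = 0.876535
u(0.32) ≈ 0.8765

0.8765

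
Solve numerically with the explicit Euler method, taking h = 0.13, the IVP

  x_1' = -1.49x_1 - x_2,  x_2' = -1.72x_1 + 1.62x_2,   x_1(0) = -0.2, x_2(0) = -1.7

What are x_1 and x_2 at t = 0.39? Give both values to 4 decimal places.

0.5685, -3.0361

Euler on (x_1,x_2): x_1_{n+1} = x_1_n + h·x_1', x_2_{n+1} = x_2_n + h·x_2'.
0.000000: (-0.200000, -1.700000); f=(1.998000, -2.410000) → (0.059740, -2.013300)
0.130000: (0.059740, -2.013300); f=(1.924287, -3.364299) → (0.309897, -2.450659)
0.260000: (0.309897, -2.450659); f=(1.988912, -4.503091) → (0.568456, -3.036061)
(x_1(0.39), x_2(0.39)) ≈ (0.5685, -3.0361)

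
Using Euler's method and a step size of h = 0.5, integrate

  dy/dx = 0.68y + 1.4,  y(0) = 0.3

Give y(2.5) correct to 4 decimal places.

Euler: y_{n+1} = y_n + h·f(x_n, y_n).
x=0.000000, y=0.300000: f=1.604000 → y ← 0.300000 + 0.5·1.604000 = 1.102000
x=0.500000, y=1.102000: f=2.149360 → y ← 1.102000 + 0.5·2.149360 = 2.176680
x=1.000000, y=2.176680: f=2.880142 → y ← 2.176680 + 0.5·2.880142 = 3.616751
x=1.500000, y=3.616751: f=3.859391 → y ← 3.616751 + 0.5·3.859391 = 5.546447
x=2.000000, y=5.546447: f=5.171584 → y ← 5.546447 + 0.5·5.171584 = 8.132238
y(2.5) ≈ 8.1322

8.1322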